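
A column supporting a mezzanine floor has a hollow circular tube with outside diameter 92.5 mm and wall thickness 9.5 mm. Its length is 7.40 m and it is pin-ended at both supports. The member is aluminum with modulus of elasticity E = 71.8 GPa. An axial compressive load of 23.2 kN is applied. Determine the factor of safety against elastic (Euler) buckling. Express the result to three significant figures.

n ≈ 1.21

Inner diameter d_i = 92.5 − 2×9.5 = 73.50 mm
I = π(d_o⁴ − d_i⁴)/64 = π(92.5⁴ − 73.50⁴)/64 = 2.161×10^6 mm⁴
I = 2.161×10^6 mm⁴ = 2.161×10^-6 m⁴
Effective length L_e = K·L = 1 × 7.40 = 7.400 m
P_cr = π²EI / L_e² = π² × 71.8×10⁹ × 2.161×10^-6 / 7.400² = 2.797×10^4 N
Factor of safety n = P_cr / P = 27.966 / 23.2 = 1.21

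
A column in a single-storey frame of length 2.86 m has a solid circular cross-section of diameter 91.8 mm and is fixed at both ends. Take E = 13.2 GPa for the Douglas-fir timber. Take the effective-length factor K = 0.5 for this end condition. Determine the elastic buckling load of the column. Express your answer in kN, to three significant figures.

I = πd⁴/64 = π×91.8⁴/64 = 3.486×10^6 mm⁴
I = 3.486×10^6 mm⁴ = 3.486×10^-6 m⁴
Effective length L_e = K·L = 0.5 × 2.86 = 1.430 m
P_cr = π²EI / L_e² = π² × 13.2×10⁹ × 3.486×10^-6 / 1.430² = 2.221×10^5 N

P_cr ≈ 222 kN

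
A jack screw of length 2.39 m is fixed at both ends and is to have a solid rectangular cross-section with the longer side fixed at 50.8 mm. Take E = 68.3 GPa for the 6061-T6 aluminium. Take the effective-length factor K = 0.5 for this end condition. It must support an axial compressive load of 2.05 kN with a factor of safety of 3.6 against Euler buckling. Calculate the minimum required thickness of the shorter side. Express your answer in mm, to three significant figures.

b ≈ 15.5 mm

Required P_cr = n·P = 3.6 × 2.05 = 7.380 kN
L_e = K·L = 0.5 × 2.39 = 1.195 m
Required I = P_cr·L_e²/(π²E) = 7.380×10^3 × 1.195² / (π² × 6.83×10^10) = 1.563×10^-8 m⁴
I_req = 1.563×10^4 mm⁴
Rectangle, weak axis: I_min = h·b³/12 with h = 50.8 mm fixed  ⇒  b = (12I/h)^(1/3) = 15.5 mm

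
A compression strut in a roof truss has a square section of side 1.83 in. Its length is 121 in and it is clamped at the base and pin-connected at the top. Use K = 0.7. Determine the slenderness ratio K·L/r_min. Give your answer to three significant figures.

λ ≈ 160

For a square r = a/√12 = 1.83/√12 = 0.5283 in
L_e = K·L = 0.7 × 121 = 84.70 in
λ = L_e / r_min = 84.700 / 0.5283 = 160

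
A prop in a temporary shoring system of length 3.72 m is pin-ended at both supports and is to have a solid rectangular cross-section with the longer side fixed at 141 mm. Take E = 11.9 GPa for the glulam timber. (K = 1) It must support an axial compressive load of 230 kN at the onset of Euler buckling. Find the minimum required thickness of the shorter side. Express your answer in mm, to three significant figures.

b ≈ 132 mm

L_e = K·L = 1 × 3.72 = 3.720 m
Required I = P_cr·L_e²/(π²E) = 2.300×10^5 × 3.720² / (π² × 1.19×10^10) = 2.710×10^-5 m⁴
I_req = 2.710×10^7 mm⁴
Rectangle, weak axis: I_min = h·b³/12 with h = 141 mm fixed  ⇒  b = (12I/h)^(1/3) = 132 mm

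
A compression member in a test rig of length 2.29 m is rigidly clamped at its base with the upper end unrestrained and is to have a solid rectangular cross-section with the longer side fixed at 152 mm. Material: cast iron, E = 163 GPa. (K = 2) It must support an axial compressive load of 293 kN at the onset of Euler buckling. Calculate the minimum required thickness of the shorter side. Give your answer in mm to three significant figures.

b ≈ 67.1 mm

L_e = K·L = 2 × 2.29 = 4.580 m
Required I = P_cr·L_e²/(π²E) = 2.930×10^5 × 4.580² / (π² × 1.63×10^11) = 3.820×10^-6 m⁴
I_req = 3.820×10^6 mm⁴
Rectangle, weak axis: I_min = h·b³/12 with h = 152 mm fixed  ⇒  b = (12I/h)^(1/3) = 67.1 mm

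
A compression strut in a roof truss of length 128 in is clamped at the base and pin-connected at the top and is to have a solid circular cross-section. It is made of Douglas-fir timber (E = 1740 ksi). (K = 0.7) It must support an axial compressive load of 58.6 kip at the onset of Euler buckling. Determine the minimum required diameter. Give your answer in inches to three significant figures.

d ≈ 4.86 in

L_e = K·L = 0.7 × 128 = 89.60 in
Required I = P_cr·L_e²/(π²E) = 5.860×10^4 × 89.60² / (π² × 1.74×10^6) = 27.39 in⁴
Solid circle: I = πd⁴/64  ⇒  d = (64I/π)^(1/4) = (64×27.39/π)^(1/4) = 4.86 in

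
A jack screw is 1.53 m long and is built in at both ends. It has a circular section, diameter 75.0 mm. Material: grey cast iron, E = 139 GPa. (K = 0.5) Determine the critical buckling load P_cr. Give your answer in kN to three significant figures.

P_cr ≈ 3640 kN

I = πd⁴/64 = π×75.0⁴/64 = 1.553×10^6 mm⁴
I = 1.553×10^6 mm⁴ = 1.553×10^-6 m⁴
Effective length L_e = K·L = 0.5 × 1.53 = 0.7650 m
P_cr = π²EI / L_e² = π² × 139×10⁹ × 1.553×10^-6 / 0.7650² = 3.641×10^6 N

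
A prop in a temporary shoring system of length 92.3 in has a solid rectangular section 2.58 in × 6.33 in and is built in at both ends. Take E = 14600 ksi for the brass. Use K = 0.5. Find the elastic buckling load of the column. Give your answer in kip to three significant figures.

P_cr ≈ 613 kip

Buckling occurs about the weak axis: I_min = h·b³/12 with b = 2.58 in (the shorter side).
I_min = 6.33×2.58³/12 = 9.059 in⁴
Effective length L_e = K·L = 0.5 × 92.3 = 46.15 in
P_cr = π²EI / L_e² = π² × 14600×10³ × 9.059 / 46.15² = 6.129×10^5 lb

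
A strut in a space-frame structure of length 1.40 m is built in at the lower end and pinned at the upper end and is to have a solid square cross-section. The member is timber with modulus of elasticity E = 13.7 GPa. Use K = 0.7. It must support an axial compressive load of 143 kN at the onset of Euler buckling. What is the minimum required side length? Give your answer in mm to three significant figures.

a ≈ 59.1 mm

L_e = K·L = 0.7 × 1.40 = 0.9800 m
Required I = P_cr·L_e²/(π²E) = 1.430×10^5 × 0.9800² / (π² × 1.37×10^10) = 1.016×10^-6 m⁴
I_req = 1.016×10^6 mm⁴
Solid square: I = a⁴/12  ⇒  a = (12I)^(1/4) = (12×1.016×10^6)^(1/4) = 59.1 mm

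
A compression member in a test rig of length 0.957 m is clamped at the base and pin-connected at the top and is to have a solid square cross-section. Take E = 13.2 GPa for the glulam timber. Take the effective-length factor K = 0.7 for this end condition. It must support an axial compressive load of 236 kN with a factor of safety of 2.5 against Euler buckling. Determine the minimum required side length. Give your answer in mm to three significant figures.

a ≈ 70.3 mm

Required P_cr = n·P = 2.5 × 236 = 590.0 kN
L_e = K·L = 0.7 × 0.957 = 0.6699 m
Required I = P_cr·L_e²/(π²E) = 5.900×10^5 × 0.6699² / (π² × 1.32×10^10) = 2.032×10^-6 m⁴
I_req = 2.032×10^6 mm⁴
Solid square: I = a⁴/12  ⇒  a = (12I)^(1/4) = (12×2.032×10^6)^(1/4) = 70.3 mm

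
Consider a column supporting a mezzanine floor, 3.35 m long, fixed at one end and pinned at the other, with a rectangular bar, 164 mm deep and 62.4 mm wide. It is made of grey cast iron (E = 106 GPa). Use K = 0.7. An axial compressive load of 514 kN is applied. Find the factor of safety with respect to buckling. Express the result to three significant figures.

n ≈ 1.23

Buckling occurs about the weak axis: I_min = h·b³/12 with b = 62.4 mm (the shorter side).
I_min = 164×62.4³/12 = 3.321×10^6 mm⁴
I = 3.321×10^6 mm⁴ = 3.321×10^-6 m⁴
Effective length L_e = K·L = 0.7 × 3.35 = 2.345 m
P_cr = π²EI / L_e² = π² × 106×10⁹ × 3.321×10^-6 / 2.345² = 6.317×10^5 N
Factor of safety n = P_cr / P = 631.74 / 514 = 1.23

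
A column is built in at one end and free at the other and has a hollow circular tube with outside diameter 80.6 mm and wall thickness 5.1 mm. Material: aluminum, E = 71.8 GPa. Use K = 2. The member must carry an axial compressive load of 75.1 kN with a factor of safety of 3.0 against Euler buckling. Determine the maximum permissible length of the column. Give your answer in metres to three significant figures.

L_max ≈ 0.825 m

Inner diameter d_i = 80.6 − 2×5.1 = 70.40 mm
I = π(d_o⁴ − d_i⁴)/64 = π(80.6⁴ − 70.40⁴)/64 = 8.659×10^5 mm⁴
I = 8.659×10^-7 m⁴
Required critical load P_cr = n·P = 3.0 × 75.1 = 225.3 kN = 2.253×10^5 N
From P_cr = π²EI/(K·L)²:  L = (1/K)·√(π²EI/P_cr) = (1/2)·√(π²×7.18×10^10×8.659×10^-7/2.253×10^5)
L = 0.825 m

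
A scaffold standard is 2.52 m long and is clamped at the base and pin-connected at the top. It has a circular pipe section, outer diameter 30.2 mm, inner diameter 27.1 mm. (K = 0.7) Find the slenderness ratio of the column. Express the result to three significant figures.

λ ≈ 174

d_o = 30.2 mm, d_i = 27.1 mm
I = π(d_o⁴ − d_i⁴)/64 = π(30.2⁴ − 27.10⁴)/64 = 1.436×10^4 mm⁴
A = 139.5 mm²;  r_min = √(I/A) = √(1.436×10^4/139.5) = 10.14 mm
L_e = K·L = 0.7 × 2.52 m = 1.764 m = 1764.0 mm
λ = L_e / r_min = 1764.0 / 10.14 = 174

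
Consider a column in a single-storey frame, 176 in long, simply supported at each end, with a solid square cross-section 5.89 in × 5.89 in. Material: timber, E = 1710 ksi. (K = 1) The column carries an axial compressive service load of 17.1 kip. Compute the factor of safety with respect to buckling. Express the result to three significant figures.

I = a⁴/12 = 5.89⁴/12 = 100.3 in⁴
Effective length L_e = K·L = 1 × 176 = 176.0 in
P_cr = π²EI / L_e² = π² × 1710×10³ × 100.3 / 176.0² = 5.465×10^4 lb
Factor of safety n = P_cr / P = 54.645 / 17.1 = 3.20

n ≈ 3.20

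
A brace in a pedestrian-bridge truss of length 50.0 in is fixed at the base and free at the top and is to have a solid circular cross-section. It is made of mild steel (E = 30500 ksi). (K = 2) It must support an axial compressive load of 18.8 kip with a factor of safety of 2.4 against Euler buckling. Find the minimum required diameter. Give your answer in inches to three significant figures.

Required P_cr = n·P = 2.4 × 18.8 = 45.12 kip
L_e = K·L = 2 × 50.0 = 100.0 in
Required I = P_cr·L_e²/(π²E) = 4.512×10^4 × 100.0² / (π² × 3.05×10^7) = 1.499 in⁴
Solid circle: I = πd⁴/64  ⇒  d = (64I/π)^(1/4) = (64×1.499/π)^(1/4) = 2.35 in

d ≈ 2.35 in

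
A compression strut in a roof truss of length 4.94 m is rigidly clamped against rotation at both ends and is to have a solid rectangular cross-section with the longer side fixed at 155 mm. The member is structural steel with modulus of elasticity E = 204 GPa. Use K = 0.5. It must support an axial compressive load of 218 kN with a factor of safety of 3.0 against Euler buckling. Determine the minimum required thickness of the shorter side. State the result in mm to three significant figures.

b ≈ 53.5 mm

Required P_cr = n·P = 3.0 × 218 = 654.0 kN
L_e = K·L = 0.5 × 4.94 = 2.470 m
Required I = P_cr·L_e²/(π²E) = 6.540×10^5 × 2.470² / (π² × 2.04×10^11) = 1.982×10^-6 m⁴
I_req = 1.982×10^6 mm⁴
Rectangle, weak axis: I_min = h·b³/12 with h = 155 mm fixed  ⇒  b = (12I/h)^(1/3) = 53.5 mm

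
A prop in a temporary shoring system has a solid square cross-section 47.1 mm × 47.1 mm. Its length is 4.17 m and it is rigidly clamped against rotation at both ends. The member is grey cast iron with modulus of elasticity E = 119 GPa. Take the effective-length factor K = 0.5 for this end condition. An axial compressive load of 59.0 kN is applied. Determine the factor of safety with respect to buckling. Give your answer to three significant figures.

I = a⁴/12 = 47.1⁴/12 = 4.101×10^5 mm⁴
I = 4.101×10^5 mm⁴ = 4.101×10^-7 m⁴
Effective length L_e = K·L = 0.5 × 4.17 = 2.085 m
P_cr = π²EI / L_e² = π² × 119×10⁹ × 4.101×10^-7 / 2.085² = 1.108×10^5 N
Factor of safety n = P_cr / P = 110.80 / 59.0 = 1.88

n ≈ 1.88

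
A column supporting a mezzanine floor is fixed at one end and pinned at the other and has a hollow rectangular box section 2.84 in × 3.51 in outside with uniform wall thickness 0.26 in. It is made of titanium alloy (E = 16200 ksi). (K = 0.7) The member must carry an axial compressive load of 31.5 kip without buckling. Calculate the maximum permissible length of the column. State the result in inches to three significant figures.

L_max ≈ 193 in

Inner dimensions: h_i = 3.51 − 2×0.26 = 2.990 in, b_i = 2.84 − 2×0.26 = 2.320 in
Weak-axis I_min = (h_o·b_o³ − h_i·b_i³)/12 with b_o = 2.84, b_i = 2.320 in (shorter outer/inner sides).
I_min = (3.51×2.84³ − 2.990×2.320³)/12 = 3.589 in⁴
At the buckling limit P_cr = P = 3.150×10^4 lb
From P_cr = π²EI/(K·L)²:  L = (1/K)·√(π²EI/P_cr) = (1/0.7)·√(π²×1.62×10^7×3.589/3.150×10^4)
L = 193 in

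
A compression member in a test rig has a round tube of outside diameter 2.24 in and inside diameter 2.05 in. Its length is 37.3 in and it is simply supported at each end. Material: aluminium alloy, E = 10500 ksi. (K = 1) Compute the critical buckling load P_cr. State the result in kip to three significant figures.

d_o = 2.24 in, d_i = 2.05 in
I = π(d_o⁴ − d_i⁴)/64 = π(2.24⁴ − 2.050⁴)/64 = 0.3689 in⁴
Effective length L_e = K·L = 1 × 37.3 = 37.30 in
P_cr = π²EI / L_e² = π² × 10500×10³ × 0.3689 / 37.30² = 2.748×10^4 lb

P_cr ≈ 27.5 kip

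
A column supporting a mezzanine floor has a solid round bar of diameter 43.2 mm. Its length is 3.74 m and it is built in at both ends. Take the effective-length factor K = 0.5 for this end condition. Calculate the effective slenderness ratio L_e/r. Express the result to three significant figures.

λ ≈ 173

For a solid circle r = d/4 = 43.2/4 = 10.80 mm
L_e = K·L = 0.5 × 3.74 m = 1.870 m = 1870.0 mm
λ = L_e / r_min = 1870.0 / 10.80 = 173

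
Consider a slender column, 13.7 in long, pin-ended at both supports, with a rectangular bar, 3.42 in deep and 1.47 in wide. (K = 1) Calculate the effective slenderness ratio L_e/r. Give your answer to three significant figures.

For a rectangle r_min = b/√12 = 1.47/√12 = 0.4244 in
L_e = K·L = 1 × 13.7 = 13.70 in
λ = L_e / r_min = 13.700 / 0.4244 = 32.3

λ ≈ 32.3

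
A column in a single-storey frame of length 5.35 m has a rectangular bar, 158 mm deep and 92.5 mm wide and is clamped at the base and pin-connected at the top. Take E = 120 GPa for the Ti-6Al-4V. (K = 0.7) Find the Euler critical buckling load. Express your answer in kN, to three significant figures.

Buckling occurs about the weak axis: I_min = h·b³/12 with b = 92.5 mm (the shorter side).
I_min = 158×92.5³/12 = 1.042×10^7 mm⁴
I = 1.042×10^7 mm⁴ = 1.042×10^-5 m⁴
Effective length L_e = K·L = 0.7 × 5.35 = 3.745 m
P_cr = π²EI / L_e² = π² × 120×10⁹ × 1.042×10^-5 / 3.745² = 8.800×10^5 N

P_cr ≈ 880 kN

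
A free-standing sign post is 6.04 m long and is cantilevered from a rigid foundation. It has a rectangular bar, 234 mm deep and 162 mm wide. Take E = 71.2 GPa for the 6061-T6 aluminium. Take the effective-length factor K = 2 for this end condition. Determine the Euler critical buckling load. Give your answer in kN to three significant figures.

P_cr ≈ 399 kN

Buckling occurs about the weak axis: I_min = h·b³/12 with b = 162 mm (the shorter side).
I_min = 234×162³/12 = 8.290×10^7 mm⁴
I = 8.290×10^7 mm⁴ = 8.290×10^-5 m⁴
Effective length L_e = K·L = 2 × 6.04 = 12.08 m
P_cr = π²EI / L_e² = π² × 71.2×10⁹ × 8.290×10^-5 / 12.08² = 3.992×10^5 N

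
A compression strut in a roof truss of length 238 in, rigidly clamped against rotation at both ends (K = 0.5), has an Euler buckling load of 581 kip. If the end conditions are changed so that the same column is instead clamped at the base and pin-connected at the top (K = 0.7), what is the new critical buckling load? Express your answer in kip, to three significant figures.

P_cr ≈ 296 kip

P_cr ∝ 1/K², so P_cr,new = P_cr,old × (K_old/K_new)² = 581 × (0.5/0.7)²
= 581 × 0.5102 = 296 kip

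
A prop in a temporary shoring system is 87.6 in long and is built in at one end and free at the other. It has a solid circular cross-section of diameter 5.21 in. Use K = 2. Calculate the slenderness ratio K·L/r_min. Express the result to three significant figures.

λ ≈ 135

For a solid circle r = d/4 = 5.21/4 = 1.302 in
L_e = K·L = 2 × 87.6 = 175.2 in
λ = L_e / r_min = 175.20 / 1.303 = 135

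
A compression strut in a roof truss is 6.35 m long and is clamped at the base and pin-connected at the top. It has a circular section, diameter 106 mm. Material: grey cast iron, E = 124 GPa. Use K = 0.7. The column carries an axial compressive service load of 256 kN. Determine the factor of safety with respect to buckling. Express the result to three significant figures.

I = πd⁴/64 = π×106⁴/64 = 6.197×10^6 mm⁴
I = 6.197×10^6 mm⁴ = 6.197×10^-6 m⁴
Effective length L_e = K·L = 0.7 × 6.35 = 4.445 m
P_cr = π²EI / L_e² = π² × 124×10⁹ × 6.197×10^-6 / 4.445² = 3.839×10^5 N
Factor of safety n = P_cr / P = 383.86 / 256 = 1.50

n ≈ 1.50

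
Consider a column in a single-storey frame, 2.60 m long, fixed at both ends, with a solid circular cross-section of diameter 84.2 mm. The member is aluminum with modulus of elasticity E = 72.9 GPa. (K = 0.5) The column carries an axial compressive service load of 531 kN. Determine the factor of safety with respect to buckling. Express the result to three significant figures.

n ≈ 1.98

I = πd⁴/64 = π×84.2⁴/64 = 2.467×10^6 mm⁴
I = 2.467×10^6 mm⁴ = 2.467×10^-6 m⁴
Effective length L_e = K·L = 0.5 × 2.60 = 1.300 m
P_cr = π²EI / L_e² = π² × 72.9×10⁹ × 2.467×10^-6 / 1.300² = 1.050×10^6 N
Factor of safety n = P_cr / P = 1050.4 / 531 = 1.98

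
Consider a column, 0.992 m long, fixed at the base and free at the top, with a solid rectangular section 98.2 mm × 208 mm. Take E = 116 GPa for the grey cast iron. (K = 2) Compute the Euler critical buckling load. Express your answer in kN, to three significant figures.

P_cr ≈ 4770 kN

Buckling occurs about the weak axis: I_min = h·b³/12 with b = 98.2 mm (the shorter side).
I_min = 208×98.2³/12 = 1.641×10^7 mm⁴
I = 1.641×10^7 mm⁴ = 1.641×10^-5 m⁴
Effective length L_e = K·L = 2 × 0.992 = 1.984 m
P_cr = π²EI / L_e² = π² × 116×10⁹ × 1.641×10^-5 / 1.984² = 4.774×10^6 N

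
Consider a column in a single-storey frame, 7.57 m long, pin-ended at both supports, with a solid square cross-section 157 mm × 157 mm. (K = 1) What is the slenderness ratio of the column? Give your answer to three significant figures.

For a square r = a/√12 = 157/√12 = 45.32 mm
L_e = K·L = 1 × 7.57 m = 7.570 m = 7570.0 mm
λ = L_e / r_min = 7570.0 / 45.32 = 167

λ ≈ 167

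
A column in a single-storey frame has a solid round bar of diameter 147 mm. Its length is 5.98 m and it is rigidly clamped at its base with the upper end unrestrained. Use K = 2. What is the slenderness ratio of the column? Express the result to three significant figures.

I = πd⁴/64 = π×147⁴/64 = 2.292×10^7 mm⁴
A = 1.697×10^4 mm²;  r_min = √(I/A) = √(2.292×10^7/1.697×10^4) = 36.75 mm
L_e = K·L = 2 × 5.98 m = 11.96 m = 11960 mm
λ = L_e / r_min = 11960 / 36.75 = 325

λ ≈ 325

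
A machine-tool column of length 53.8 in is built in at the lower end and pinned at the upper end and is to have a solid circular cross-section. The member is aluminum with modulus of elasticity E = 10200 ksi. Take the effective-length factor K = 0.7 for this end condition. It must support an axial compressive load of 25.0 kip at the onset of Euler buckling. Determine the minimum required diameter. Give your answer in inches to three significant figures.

L_e = K·L = 0.7 × 53.8 = 37.66 in
Required I = P_cr·L_e²/(π²E) = 2.500×10^4 × 37.66² / (π² × 1.02×10^7) = 0.3522 in⁴
Solid circle: I = πd⁴/64  ⇒  d = (64I/π)^(1/4) = (64×0.3522/π)^(1/4) = 1.64 in

d ≈ 1.64 in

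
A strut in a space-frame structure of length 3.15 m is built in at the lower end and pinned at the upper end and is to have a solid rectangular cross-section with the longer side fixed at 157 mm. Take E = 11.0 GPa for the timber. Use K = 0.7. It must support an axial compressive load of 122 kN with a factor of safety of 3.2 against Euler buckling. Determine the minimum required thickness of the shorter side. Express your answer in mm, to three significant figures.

Required P_cr = n·P = 3.2 × 122 = 390.4 kN
L_e = K·L = 0.7 × 3.15 = 2.205 m
Required I = P_cr·L_e²/(π²E) = 3.904×10^5 × 2.205² / (π² × 1.10×10^10) = 1.748×10^-5 m⁴
I_req = 1.748×10^7 mm⁴
Rectangle, weak axis: I_min = h·b³/12 with h = 157 mm fixed  ⇒  b = (12I/h)^(1/3) = 110 mm

b ≈ 110 mm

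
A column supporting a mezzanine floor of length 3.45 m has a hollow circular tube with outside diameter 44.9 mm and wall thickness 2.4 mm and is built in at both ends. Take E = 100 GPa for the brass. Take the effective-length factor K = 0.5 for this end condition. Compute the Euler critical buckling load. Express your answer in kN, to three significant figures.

P_cr ≈ 24.1 kN

Inner diameter d_i = 44.9 − 2×2.4 = 40.10 mm
I = π(d_o⁴ − d_i⁴)/64 = π(44.9⁴ − 40.10⁴)/64 = 7.258×10^4 mm⁴
I = 7.258×10^4 mm⁴ = 7.258×10^-8 m⁴
Effective length L_e = K·L = 0.5 × 3.45 = 1.725 m
P_cr = π²EI / L_e² = π² × 100×10⁹ × 7.258×10^-8 / 1.725² = 2.407×10^4 N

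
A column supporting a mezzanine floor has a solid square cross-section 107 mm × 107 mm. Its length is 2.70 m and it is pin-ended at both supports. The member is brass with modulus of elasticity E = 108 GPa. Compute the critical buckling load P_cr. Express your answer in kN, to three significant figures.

I = a⁴/12 = 107⁴/12 = 1.092×10^7 mm⁴
I = 1.092×10^7 mm⁴ = 1.092×10^-5 m⁴
Effective length L_e = K·L = 1 × 2.70 = 2.700 m
P_cr = π²EI / L_e² = π² × 108×10⁹ × 1.092×10^-5 / 2.700² = 1.597×10^6 N

P_cr ≈ 1600 kN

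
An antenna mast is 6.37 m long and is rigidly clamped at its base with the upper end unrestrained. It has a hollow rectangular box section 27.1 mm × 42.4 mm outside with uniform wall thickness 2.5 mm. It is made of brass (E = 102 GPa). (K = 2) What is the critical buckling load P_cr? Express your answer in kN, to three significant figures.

P_cr ≈ 0.228 kN

Inner dimensions: h_i = 42.4 − 2×2.5 = 37.40 mm, b_i = 27.1 − 2×2.5 = 22.10 mm
Weak-axis I_min = (h_o·b_o³ − h_i·b_i³)/12 with b_o = 27.1, b_i = 22.10 mm (shorter outer/inner sides).
I_min = (42.4×27.1³ − 37.40×22.10³)/12 = 3.668×10^4 mm⁴
I = 3.668×10^4 mm⁴ = 3.668×10^-8 m⁴
Effective length L_e = K·L = 2 × 6.37 = 12.74 m
P_cr = π²EI / L_e² = π² × 102×10⁹ × 3.668×10^-8 / 12.74² = 227.5 N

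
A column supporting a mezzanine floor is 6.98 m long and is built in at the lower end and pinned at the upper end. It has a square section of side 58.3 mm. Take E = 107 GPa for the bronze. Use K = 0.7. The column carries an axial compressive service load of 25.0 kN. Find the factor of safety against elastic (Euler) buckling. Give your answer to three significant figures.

I = a⁴/12 = 58.3⁴/12 = 9.627×10^5 mm⁴
I = 9.627×10^5 mm⁴ = 9.627×10^-7 m⁴
Effective length L_e = K·L = 0.7 × 6.98 = 4.886 m
P_cr = π²EI / L_e² = π² × 107×10⁹ × 9.627×10^-7 / 4.886² = 4.259×10^4 N
Factor of safety n = P_cr / P = 42.586 / 25.0 = 1.70

n ≈ 1.70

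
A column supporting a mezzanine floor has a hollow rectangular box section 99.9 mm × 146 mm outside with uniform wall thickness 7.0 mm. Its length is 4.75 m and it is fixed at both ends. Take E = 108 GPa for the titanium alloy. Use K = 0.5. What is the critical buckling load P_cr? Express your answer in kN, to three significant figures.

P_cr ≈ 975 kN

Inner dimensions: h_i = 146 − 2×7.0 = 132.0 mm, b_i = 99.9 − 2×7.0 = 85.90 mm
Weak-axis I_min = (h_o·b_o³ − h_i·b_i³)/12 with b_o = 99.9, b_i = 85.90 mm (shorter outer/inner sides).
I_min = (146×99.9³ − 132.0×85.90³)/12 = 5.158×10^6 mm⁴
I = 5.158×10^6 mm⁴ = 5.158×10^-6 m⁴
Effective length L_e = K·L = 0.5 × 4.75 = 2.375 m
P_cr = π²EI / L_e² = π² × 108×10⁹ × 5.158×10^-6 / 2.375² = 9.747×10^5 N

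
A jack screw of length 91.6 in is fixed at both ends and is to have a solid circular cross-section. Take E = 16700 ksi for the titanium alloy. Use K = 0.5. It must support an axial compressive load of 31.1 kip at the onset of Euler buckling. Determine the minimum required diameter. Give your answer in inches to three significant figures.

d ≈ 1.69 in

L_e = K·L = 0.5 × 91.6 = 45.80 in
Required I = P_cr·L_e²/(π²E) = 3.110×10^4 × 45.80² / (π² × 1.67×10^7) = 0.3958 in⁴
Solid circle: I = πd⁴/64  ⇒  d = (64I/π)^(1/4) = (64×0.3958/π)^(1/4) = 1.69 in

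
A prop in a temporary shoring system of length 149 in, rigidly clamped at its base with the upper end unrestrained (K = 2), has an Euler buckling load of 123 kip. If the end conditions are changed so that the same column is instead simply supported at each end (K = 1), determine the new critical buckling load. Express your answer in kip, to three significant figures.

P_cr ≈ 492 kip

P_cr ∝ 1/K², so P_cr,new = P_cr,old × (K_old/K_new)² = 123 × (2/1)²
= 123 × 4.000 = 492 kip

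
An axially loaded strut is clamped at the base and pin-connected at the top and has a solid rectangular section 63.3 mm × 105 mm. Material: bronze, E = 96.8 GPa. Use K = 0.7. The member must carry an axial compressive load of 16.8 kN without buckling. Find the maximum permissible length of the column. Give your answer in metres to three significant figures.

L_max ≈ 16.0 m

Buckling occurs about the weak axis: I_min = h·b³/12 with b = 63.3 mm (the shorter side).
I_min = 105×63.3³/12 = 2.219×10^6 mm⁴
I = 2.219×10^-6 m⁴
At the buckling limit P_cr = P = 1.680×10^4 N
From P_cr = π²EI/(K·L)²:  L = (1/K)·√(π²EI/P_cr) = (1/0.7)·√(π²×9.68×10^10×2.219×10^-6/1.680×10^4)
L = 16.0 m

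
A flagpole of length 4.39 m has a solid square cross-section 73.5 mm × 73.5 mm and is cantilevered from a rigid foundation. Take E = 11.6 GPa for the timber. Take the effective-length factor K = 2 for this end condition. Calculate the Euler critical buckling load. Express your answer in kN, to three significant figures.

P_cr ≈ 3.61 kN

I = a⁴/12 = 73.5⁴/12 = 2.432×10^6 mm⁴
I = 2.432×10^6 mm⁴ = 2.432×10^-6 m⁴
Effective length L_e = K·L = 2 × 4.39 = 8.780 m
P_cr = π²EI / L_e² = π² × 11.6×10⁹ × 2.432×10^-6 / 8.780² = 3.612×10^3 N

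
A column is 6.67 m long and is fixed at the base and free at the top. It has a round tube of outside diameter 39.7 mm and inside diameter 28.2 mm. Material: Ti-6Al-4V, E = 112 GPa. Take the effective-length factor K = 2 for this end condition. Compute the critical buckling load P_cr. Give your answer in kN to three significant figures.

P_cr ≈ 0.565 kN

d_o = 39.7 mm, d_i = 28.2 mm
I = π(d_o⁴ − d_i⁴)/64 = π(39.7⁴ − 28.20⁴)/64 = 9.089×10^4 mm⁴
I = 9.089×10^4 mm⁴ = 9.089×10^-8 m⁴
Effective length L_e = K·L = 2 × 6.67 = 13.34 m
P_cr = π²EI / L_e² = π² × 112×10⁹ × 9.089×10^-8 / 13.34² = 564.6 N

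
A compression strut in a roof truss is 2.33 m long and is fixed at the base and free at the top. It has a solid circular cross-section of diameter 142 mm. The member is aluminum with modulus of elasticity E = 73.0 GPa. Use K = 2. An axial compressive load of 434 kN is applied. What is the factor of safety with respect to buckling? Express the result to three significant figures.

I = πd⁴/64 = π×142⁴/64 = 1.996×10^7 mm⁴
I = 1.996×10^7 mm⁴ = 1.996×10^-5 m⁴
Effective length L_e = K·L = 2 × 2.33 = 4.660 m
P_cr = π²EI / L_e² = π² × 73.0×10⁹ × 1.996×10^-5 / 4.660² = 6.622×10^5 N
Factor of safety n = P_cr / P = 662.18 / 434 = 1.53

n ≈ 1.53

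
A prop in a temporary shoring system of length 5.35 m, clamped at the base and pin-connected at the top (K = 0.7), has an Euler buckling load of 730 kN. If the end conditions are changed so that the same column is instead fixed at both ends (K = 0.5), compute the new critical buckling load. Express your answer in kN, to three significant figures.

P_cr ∝ 1/K², so P_cr,new = P_cr,old × (K_old/K_new)² = 730 × (0.7/0.5)²
= 730 × 1.960 = 1430 kN

P_cr ≈ 1430 kN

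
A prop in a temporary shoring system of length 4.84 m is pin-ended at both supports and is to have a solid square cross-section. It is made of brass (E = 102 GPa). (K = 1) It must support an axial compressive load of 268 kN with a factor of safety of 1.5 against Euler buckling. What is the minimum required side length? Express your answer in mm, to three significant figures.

Required P_cr = n·P = 1.5 × 268 = 402.0 kN
L_e = K·L = 1 × 4.84 = 4.840 m
Required I = P_cr·L_e²/(π²E) = 4.020×10^5 × 4.840² / (π² × 1.02×10^11) = 9.354×10^-6 m⁴
I_req = 9.354×10^6 mm⁴
Solid square: I = a⁴/12  ⇒  a = (12I)^(1/4) = (12×9.354×10^6)^(1/4) = 103 mm

a ≈ 103 mm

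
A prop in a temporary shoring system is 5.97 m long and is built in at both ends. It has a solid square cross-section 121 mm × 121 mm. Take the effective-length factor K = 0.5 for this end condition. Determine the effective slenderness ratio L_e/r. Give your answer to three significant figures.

λ ≈ 85.5

For a square r = a/√12 = 121/√12 = 34.93 mm
L_e = K·L = 0.5 × 5.97 m = 2.985 m = 2985.0 mm
λ = L_e / r_min = 2985.0 / 34.93 = 85.5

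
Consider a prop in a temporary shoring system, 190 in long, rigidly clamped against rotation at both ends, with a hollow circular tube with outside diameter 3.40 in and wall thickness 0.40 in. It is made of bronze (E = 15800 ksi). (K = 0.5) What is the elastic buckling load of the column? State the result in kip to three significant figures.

P_cr ≈ 74.6 kip

Inner diameter d_i = 3.40 − 2×0.40 = 2.600 in
I = π(d_o⁴ − d_i⁴)/64 = π(3.40⁴ − 2.600⁴)/64 = 4.317 in⁴
Effective length L_e = K·L = 0.5 × 190 = 95.00 in
P_cr = π²EI / L_e² = π² × 15800×10³ × 4.317 / 95.00² = 7.458×10^4 lb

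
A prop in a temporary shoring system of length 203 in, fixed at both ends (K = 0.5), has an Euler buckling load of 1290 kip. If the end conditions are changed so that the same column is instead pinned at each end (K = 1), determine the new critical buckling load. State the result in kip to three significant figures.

P_cr ≈ 322 kip

P_cr ∝ 1/K², so P_cr,new = P_cr,old × (K_old/K_new)² = 1290 × (0.5/1)²
= 1290 × 0.2500 = 322 kip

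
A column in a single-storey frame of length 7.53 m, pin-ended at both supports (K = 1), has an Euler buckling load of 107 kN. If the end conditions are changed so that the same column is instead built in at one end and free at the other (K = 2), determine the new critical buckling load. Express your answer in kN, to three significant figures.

P_cr ∝ 1/K², so P_cr,new = P_cr,old × (K_old/K_new)² = 107 × (1/2)²
= 107 × 0.2500 = 26.8 kN

P_cr ≈ 26.8 kN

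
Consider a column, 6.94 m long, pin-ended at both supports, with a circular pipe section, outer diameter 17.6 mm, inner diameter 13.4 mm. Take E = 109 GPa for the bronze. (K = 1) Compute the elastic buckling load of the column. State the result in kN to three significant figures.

d_o = 17.6 mm, d_i = 13.4 mm
I = π(d_o⁴ − d_i⁴)/64 = π(17.6⁴ − 13.40⁴)/64 = 3.127×10^3 mm⁴
I = 3.127×10^3 mm⁴ = 3.127×10^-9 m⁴
Effective length L_e = K·L = 1 × 6.94 = 6.940 m
P_cr = π²EI / L_e² = π² × 109×10⁹ × 3.127×10^-9 / 6.940² = 69.85 N

P_cr ≈ 0.0699 kN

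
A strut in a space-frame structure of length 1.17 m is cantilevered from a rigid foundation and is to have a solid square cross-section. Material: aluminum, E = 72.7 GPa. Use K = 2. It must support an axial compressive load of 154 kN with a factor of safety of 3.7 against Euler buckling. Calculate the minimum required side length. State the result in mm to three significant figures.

Required P_cr = n·P = 3.7 × 154 = 569.8 kN
L_e = K·L = 2 × 1.17 = 2.340 m
Required I = P_cr·L_e²/(π²E) = 5.698×10^5 × 2.340² / (π² × 7.27×10^10) = 4.348×10^-6 m⁴
I_req = 4.348×10^6 mm⁴
Solid square: I = a⁴/12  ⇒  a = (12I)^(1/4) = (12×4.348×10^6)^(1/4) = 85.0 mm

a ≈ 85.0 mm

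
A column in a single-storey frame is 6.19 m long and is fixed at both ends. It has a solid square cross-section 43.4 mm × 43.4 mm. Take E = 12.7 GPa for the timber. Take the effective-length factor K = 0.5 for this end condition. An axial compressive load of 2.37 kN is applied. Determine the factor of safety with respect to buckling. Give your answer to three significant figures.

I = a⁴/12 = 43.4⁴/12 = 2.956×10^5 mm⁴
I = 2.956×10^5 mm⁴ = 2.956×10^-7 m⁴
Effective length L_e = K·L = 0.5 × 6.19 = 3.095 m
P_cr = π²EI / L_e² = π² × 12.7×10⁹ × 2.956×10^-7 / 3.095² = 3.869×10^3 N
Factor of safety n = P_cr / P = 3.8687 / 2.37 = 1.63

n ≈ 1.63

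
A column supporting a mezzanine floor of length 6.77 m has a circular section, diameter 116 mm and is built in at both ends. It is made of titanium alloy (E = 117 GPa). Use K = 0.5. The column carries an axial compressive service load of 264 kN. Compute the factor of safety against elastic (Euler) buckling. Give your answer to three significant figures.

n ≈ 3.39

I = πd⁴/64 = π×116⁴/64 = 8.888×10^6 mm⁴
I = 8.888×10^6 mm⁴ = 8.888×10^-6 m⁴
Effective length L_e = K·L = 0.5 × 6.77 = 3.385 m
P_cr = π²EI / L_e² = π² × 117×10⁹ × 8.888×10^-6 / 3.385² = 8.957×10^5 N
Factor of safety n = P_cr / P = 895.72 / 264 = 3.39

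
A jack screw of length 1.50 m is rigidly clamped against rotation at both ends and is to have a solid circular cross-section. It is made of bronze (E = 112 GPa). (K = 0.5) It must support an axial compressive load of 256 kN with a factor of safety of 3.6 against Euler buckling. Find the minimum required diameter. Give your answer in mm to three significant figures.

Required P_cr = n·P = 3.6 × 256 = 921.6 kN
L_e = K·L = 0.5 × 1.50 = 0.7500 m
Required I = P_cr·L_e²/(π²E) = 9.216×10^5 × 0.7500² / (π² × 1.12×10^11) = 4.690×10^-7 m⁴
I_req = 4.690×10^5 mm⁴
Solid circle: I = πd⁴/64  ⇒  d = (64I/π)^(1/4) = (64×4.690×10^5/π)^(1/4) = 55.6 mm

d ≈ 55.6 mm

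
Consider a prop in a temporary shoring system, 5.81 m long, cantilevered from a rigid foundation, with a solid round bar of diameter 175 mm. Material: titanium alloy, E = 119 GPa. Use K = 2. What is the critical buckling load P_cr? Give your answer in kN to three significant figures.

P_cr ≈ 400 kN

I = πd⁴/64 = π×175⁴/64 = 4.604×10^7 mm⁴
I = 4.604×10^7 mm⁴ = 4.604×10^-5 m⁴
Effective length L_e = K·L = 2 × 5.81 = 11.62 m
P_cr = π²EI / L_e² = π² × 119×10⁹ × 4.604×10^-5 / 11.62² = 4.005×10^5 N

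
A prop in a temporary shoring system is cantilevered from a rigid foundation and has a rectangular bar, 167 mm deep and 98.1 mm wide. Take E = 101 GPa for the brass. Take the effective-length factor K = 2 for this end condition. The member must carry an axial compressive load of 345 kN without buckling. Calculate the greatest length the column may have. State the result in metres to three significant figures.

L_max ≈ 3.08 m

Buckling occurs about the weak axis: I_min = h·b³/12 with b = 98.1 mm (the shorter side).
I_min = 167×98.1³/12 = 1.314×10^7 mm⁴
I = 1.314×10^-5 m⁴
At the buckling limit P_cr = P = 3.450×10^5 N
From P_cr = π²EI/(K·L)²:  L = (1/K)·√(π²EI/P_cr) = (1/2)·√(π²×1.01×10^11×1.314×10^-5/3.450×10^5)
L = 3.08 m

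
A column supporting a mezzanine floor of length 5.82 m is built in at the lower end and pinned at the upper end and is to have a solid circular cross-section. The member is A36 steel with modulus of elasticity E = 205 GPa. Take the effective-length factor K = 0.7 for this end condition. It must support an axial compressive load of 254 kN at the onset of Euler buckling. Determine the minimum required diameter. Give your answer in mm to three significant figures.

d ≈ 80.7 mm

L_e = K·L = 0.7 × 5.82 = 4.074 m
Required I = P_cr·L_e²/(π²E) = 2.540×10^5 × 4.074² / (π² × 2.05×10^11) = 2.084×10^-6 m⁴
I_req = 2.084×10^6 mm⁴
Solid circle: I = πd⁴/64  ⇒  d = (64I/π)^(1/4) = (64×2.084×10^6/π)^(1/4) = 80.7 mm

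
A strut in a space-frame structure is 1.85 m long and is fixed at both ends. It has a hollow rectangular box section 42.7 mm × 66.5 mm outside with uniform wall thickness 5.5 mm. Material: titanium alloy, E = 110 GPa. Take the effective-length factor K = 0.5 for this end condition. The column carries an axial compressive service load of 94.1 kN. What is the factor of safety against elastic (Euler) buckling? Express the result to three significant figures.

n ≈ 3.83

Inner dimensions: h_i = 66.5 − 2×5.5 = 55.50 mm, b_i = 42.7 − 2×5.5 = 31.70 mm
Weak-axis I_min = (h_o·b_o³ − h_i·b_i³)/12 with b_o = 42.7, b_i = 31.70 mm (shorter outer/inner sides).
I_min = (66.5×42.7³ − 55.50×31.70³)/12 = 2.841×10^5 mm⁴
I = 2.841×10^5 mm⁴ = 2.841×10^-7 m⁴
Effective length L_e = K·L = 0.5 × 1.85 = 0.9250 m
P_cr = π²EI / L_e² = π² × 110×10⁹ × 2.841×10^-7 / 0.9250² = 3.605×10^5 N
Factor of safety n = P_cr / P = 360.50 / 94.1 = 3.83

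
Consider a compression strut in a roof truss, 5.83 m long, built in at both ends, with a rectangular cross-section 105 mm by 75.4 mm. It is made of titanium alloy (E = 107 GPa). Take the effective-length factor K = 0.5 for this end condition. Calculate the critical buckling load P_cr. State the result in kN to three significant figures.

P_cr ≈ 466 kN

Buckling occurs about the weak axis: I_min = h·b³/12 with b = 75.4 mm (the shorter side).
I_min = 105×75.4³/12 = 3.751×10^6 mm⁴
I = 3.751×10^6 mm⁴ = 3.751×10^-6 m⁴
Effective length L_e = K·L = 0.5 × 5.83 = 2.915 m
P_cr = π²EI / L_e² = π² × 107×10⁹ × 3.751×10^-6 / 2.915² = 4.662×10^5 N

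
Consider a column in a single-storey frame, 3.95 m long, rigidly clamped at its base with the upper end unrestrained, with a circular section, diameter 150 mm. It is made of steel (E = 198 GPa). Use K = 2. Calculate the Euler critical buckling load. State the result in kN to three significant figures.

P_cr ≈ 778 kN

I = πd⁴/64 = π×150⁴/64 = 2.485×10^7 mm⁴
I = 2.485×10^7 mm⁴ = 2.485×10^-5 m⁴
Effective length L_e = K·L = 2 × 3.95 = 7.900 m
P_cr = π²EI / L_e² = π² × 198×10⁹ × 2.485×10^-5 / 7.900² = 7.781×10^5 N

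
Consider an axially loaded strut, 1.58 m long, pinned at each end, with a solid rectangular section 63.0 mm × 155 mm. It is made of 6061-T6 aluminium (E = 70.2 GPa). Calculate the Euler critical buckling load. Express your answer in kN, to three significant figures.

P_cr ≈ 896 kN

Buckling occurs about the weak axis: I_min = h·b³/12 with b = 63.0 mm (the shorter side).
I_min = 155×63.0³/12 = 3.230×10^6 mm⁴
I = 3.230×10^6 mm⁴ = 3.230×10^-6 m⁴
Effective length L_e = K·L = 1 × 1.58 = 1.580 m
P_cr = π²EI / L_e² = π² × 70.2×10⁹ × 3.230×10^-6 / 1.580² = 8.964×10^5 N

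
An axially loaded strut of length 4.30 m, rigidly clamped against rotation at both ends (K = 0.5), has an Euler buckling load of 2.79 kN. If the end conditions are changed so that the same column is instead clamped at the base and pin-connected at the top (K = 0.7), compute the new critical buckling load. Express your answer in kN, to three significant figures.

P_cr ≈ 1.42 kN

P_cr ∝ 1/K², so P_cr,new = P_cr,old × (K_old/K_new)² = 2.79 × (0.5/0.7)²
= 2.79 × 0.5102 = 1.42 kN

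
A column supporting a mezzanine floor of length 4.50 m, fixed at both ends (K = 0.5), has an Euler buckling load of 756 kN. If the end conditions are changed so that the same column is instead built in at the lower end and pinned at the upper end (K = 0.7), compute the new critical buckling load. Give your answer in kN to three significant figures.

P_cr ∝ 1/K², so P_cr,new = P_cr,old × (K_old/K_new)² = 756 × (0.5/0.7)²
= 756 × 0.5102 = 386 kN

P_cr ≈ 386 kN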